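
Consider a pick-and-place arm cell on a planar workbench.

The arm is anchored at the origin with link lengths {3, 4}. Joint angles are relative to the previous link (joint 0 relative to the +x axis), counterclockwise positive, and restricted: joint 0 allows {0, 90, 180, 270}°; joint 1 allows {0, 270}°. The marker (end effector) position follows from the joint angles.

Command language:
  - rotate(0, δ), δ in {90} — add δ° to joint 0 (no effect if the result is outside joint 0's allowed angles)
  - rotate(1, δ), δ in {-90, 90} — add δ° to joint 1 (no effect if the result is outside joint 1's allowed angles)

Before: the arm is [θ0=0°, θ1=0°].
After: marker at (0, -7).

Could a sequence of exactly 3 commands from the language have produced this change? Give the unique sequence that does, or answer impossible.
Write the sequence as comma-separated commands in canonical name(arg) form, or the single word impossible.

rotate(0, 90), rotate(0, 90), rotate(0, 90)

initial: [θ0=0°, θ1=0°]
[1] after rotate(0, 90): [θ0=90°, θ1=0°]
[2] after rotate(0, 90): [θ0=180°, θ1=0°]
[3] after rotate(0, 90): [θ0=270°, θ1=0°]
no rival 3-sequence matches.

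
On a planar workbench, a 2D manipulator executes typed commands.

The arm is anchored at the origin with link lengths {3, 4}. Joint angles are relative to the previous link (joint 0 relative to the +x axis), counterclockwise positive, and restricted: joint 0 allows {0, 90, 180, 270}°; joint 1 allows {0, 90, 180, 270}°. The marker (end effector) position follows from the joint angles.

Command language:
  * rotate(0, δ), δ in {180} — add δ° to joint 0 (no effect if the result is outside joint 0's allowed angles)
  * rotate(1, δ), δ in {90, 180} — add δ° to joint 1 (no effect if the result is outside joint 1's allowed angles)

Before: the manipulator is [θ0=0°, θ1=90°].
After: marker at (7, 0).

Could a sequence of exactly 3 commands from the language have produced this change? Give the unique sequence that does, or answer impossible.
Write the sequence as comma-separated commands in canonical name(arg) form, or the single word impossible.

initial: [θ0=0°, θ1=90°]
[1] after rotate(1, 90): [θ0=0°, θ1=180°]
[2] after rotate(1, 90): [θ0=0°, θ1=270°]
[3] after rotate(1, 90): [θ0=0°, θ1=0°]
no rival 3-sequence matches.

rotate(1, 90), rotate(1, 90), rotate(1, 90)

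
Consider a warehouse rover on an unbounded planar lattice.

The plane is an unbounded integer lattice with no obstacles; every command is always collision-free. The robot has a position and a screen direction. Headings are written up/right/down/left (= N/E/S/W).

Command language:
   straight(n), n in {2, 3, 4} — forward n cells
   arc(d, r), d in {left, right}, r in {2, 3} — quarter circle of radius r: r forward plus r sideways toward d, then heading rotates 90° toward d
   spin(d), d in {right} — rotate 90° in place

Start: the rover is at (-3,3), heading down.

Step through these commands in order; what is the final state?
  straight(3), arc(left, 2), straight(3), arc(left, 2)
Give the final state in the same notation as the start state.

at (4,0), heading up

initial: at (-3,3), heading down
[1] after straight(3): at (-3,0), heading down
[2] after arc(left, 2): at (-1,-2), heading right
[3] after straight(3): at (2,-2), heading right
[4] after arc(left, 2): at (4,0), heading up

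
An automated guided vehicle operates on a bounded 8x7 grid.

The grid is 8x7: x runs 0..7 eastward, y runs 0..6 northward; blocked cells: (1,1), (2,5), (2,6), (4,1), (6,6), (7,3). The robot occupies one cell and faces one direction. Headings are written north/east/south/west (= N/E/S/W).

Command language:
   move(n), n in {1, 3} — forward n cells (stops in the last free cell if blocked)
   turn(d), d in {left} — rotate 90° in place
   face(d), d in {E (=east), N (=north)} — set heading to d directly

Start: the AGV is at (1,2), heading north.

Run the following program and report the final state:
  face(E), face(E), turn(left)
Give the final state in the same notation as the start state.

at (1,2), heading north

from: at (1,2), heading north
[1] after face(E): at (1,2), heading east
[2] after face(E): at (1,2), heading east
[3] after turn(left): at (1,2), heading north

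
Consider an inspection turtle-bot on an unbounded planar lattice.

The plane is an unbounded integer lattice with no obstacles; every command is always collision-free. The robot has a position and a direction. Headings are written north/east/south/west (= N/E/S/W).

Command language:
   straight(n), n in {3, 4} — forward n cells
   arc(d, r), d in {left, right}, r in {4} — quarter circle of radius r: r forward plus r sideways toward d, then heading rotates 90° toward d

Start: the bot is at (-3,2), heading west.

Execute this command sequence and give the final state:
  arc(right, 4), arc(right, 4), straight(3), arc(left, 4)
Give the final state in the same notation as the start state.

begin: at (-3,2), heading west
[1] after arc(right, 4): at (-7,6), heading north
[2] after arc(right, 4): at (-3,10), heading east
[3] after straight(3): at (0,10), heading east
[4] after arc(left, 4): at (4,14), heading north

at (4,14), heading north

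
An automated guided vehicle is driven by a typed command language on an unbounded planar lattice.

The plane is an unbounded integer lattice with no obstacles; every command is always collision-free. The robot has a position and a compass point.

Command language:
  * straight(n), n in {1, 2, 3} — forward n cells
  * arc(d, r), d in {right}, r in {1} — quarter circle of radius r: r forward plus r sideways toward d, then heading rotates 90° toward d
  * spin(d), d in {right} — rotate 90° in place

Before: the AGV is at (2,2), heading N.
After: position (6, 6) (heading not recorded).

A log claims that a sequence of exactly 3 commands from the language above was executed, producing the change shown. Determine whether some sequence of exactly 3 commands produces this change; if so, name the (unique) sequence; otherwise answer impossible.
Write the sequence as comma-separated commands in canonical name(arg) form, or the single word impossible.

straight(3), arc(right, 1), straight(3)

begin: at (2,2), heading N
step 1 (straight(3)): at (2,5), heading N
step 2 (arc(right, 1)): at (3,6), heading E
step 3 (straight(3)): at (6,6), heading E
no other 3-command option fits: unique.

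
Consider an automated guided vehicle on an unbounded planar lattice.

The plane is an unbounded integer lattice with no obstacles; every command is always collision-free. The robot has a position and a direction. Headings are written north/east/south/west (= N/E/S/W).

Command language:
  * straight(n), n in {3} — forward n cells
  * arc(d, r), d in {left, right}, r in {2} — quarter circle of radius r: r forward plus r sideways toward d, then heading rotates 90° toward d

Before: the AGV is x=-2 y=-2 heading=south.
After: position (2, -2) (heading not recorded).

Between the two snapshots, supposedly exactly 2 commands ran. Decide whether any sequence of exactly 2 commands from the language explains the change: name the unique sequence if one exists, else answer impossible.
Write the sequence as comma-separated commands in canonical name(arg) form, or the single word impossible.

arc(left, 2), arc(left, 2)

begin: x=-2 y=-2 heading=south
[1] after arc(left, 2): x=0 y=-4 heading=east
[2] after arc(left, 2): x=2 y=-2 heading=north
no other 2-command option fits: unique.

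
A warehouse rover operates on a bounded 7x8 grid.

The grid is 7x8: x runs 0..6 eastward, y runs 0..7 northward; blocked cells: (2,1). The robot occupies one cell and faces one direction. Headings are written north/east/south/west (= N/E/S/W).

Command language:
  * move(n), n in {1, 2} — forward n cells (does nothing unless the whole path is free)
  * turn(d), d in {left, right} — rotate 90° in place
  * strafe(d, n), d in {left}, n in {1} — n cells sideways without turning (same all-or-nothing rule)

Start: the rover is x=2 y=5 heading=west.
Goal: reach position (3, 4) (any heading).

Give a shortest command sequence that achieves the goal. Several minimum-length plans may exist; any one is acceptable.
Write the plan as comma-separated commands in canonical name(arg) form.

turn(left), move(1), strafe(left, 1)

begin: x=2 y=5 heading=west
[1] after turn(left): x=2 y=5 heading=south
[2] after move(1): x=2 y=4 heading=south
[3] after strafe(left, 1): x=3 y=4 heading=south
nothing shorter than 3 reaches the goal.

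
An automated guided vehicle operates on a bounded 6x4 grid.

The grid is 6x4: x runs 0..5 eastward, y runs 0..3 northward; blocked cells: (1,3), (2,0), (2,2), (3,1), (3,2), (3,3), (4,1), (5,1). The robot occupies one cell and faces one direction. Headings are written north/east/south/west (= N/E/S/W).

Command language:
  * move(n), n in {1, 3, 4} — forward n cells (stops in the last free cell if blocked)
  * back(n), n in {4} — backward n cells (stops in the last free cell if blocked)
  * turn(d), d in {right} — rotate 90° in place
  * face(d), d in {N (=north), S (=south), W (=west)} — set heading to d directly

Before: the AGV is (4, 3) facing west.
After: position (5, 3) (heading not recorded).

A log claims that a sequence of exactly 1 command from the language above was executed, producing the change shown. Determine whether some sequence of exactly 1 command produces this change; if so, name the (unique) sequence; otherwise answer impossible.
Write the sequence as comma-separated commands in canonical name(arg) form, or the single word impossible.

back(4)

key: back(4) runs into the grid edge before its full distance
begin: (4, 3) facing west
1. back(4) → (5, 3) facing west
no rival 1-sequence matches.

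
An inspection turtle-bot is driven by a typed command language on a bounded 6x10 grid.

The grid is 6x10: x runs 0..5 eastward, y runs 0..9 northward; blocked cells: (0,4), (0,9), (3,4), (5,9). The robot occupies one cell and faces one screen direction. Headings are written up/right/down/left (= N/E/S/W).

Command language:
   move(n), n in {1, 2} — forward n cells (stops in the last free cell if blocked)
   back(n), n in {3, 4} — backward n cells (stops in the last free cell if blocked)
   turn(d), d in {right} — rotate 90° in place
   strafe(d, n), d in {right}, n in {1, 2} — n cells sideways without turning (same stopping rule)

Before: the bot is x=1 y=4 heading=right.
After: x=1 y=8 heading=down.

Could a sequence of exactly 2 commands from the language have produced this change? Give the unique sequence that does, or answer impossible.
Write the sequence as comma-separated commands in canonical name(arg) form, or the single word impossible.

turn(right), back(4)

key: order matters: swapping turn(right) and back(4) lands elsewhere
initial: x=1 y=4 heading=right
[1] after turn(right): x=1 y=4 heading=down
[2] after back(4): x=1 y=8 heading=down
all 49 alternatives checked — unique.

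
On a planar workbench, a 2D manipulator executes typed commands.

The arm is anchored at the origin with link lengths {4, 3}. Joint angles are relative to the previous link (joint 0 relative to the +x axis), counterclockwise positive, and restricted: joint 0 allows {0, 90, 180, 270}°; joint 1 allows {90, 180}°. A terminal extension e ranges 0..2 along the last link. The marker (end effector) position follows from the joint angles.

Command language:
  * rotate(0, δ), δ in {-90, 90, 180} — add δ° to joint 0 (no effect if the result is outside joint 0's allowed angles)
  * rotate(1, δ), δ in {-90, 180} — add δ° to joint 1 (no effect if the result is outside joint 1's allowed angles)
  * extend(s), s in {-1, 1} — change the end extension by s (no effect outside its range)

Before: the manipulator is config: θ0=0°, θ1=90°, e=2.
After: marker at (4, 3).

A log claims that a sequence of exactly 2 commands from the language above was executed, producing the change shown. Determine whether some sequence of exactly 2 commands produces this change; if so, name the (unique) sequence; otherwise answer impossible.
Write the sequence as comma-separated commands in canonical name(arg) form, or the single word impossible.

extend(-1), extend(-1)

t0: config: θ0=0°, θ1=90°, e=2
1. extend(-1) → config: θ0=0°, θ1=90°, e=1
2. extend(-1) → config: θ0=0°, θ1=90°, e=0
uniquely the one of 49 2-step routes that fits.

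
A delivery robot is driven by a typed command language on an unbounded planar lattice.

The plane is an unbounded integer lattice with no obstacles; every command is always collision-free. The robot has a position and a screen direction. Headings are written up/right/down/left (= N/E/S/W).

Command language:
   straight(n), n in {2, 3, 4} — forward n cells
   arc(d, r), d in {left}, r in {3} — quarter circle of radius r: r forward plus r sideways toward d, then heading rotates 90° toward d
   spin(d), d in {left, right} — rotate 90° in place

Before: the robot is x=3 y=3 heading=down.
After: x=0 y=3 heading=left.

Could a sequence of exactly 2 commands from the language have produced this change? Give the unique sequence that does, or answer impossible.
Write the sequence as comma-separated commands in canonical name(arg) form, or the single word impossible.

key: order matters: swapping spin(right) and straight(3) lands elsewhere
begin: x=3 y=3 heading=down
1. spin(right) → x=3 y=3 heading=left
2. straight(3) → x=0 y=3 heading=left
uniquely the one of 36 2-step routes that fits.

spin(right), straight(3)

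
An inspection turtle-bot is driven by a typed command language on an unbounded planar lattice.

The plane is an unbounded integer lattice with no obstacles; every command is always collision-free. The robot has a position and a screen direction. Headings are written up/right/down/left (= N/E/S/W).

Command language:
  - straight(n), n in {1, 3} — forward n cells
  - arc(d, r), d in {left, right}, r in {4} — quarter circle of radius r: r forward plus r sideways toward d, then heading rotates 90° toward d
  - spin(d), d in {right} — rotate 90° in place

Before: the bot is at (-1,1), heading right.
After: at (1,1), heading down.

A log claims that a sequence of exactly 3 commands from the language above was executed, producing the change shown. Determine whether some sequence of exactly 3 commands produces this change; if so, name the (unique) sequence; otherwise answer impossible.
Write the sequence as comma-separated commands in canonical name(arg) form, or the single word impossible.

straight(1), straight(1), spin(right)

key: position moved to (1,1) AND the heading swung to S — translation plus rotation needed
from: at (-1,1), heading right
[1] after straight(1): at (0,1), heading right
[2] after straight(1): at (1,1), heading right
[3] after spin(right): at (1,1), heading down
uniquely the one of 125 3-step routes that fits.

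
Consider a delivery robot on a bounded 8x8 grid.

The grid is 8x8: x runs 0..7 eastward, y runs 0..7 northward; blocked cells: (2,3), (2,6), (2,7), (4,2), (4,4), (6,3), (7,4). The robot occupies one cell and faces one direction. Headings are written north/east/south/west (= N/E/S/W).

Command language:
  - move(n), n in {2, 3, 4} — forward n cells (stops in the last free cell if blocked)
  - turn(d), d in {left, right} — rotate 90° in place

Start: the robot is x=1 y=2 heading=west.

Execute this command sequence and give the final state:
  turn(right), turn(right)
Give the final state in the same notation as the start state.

start: x=1 y=2 heading=west
step 1 (turn(right)): x=1 y=2 heading=north
step 2 (turn(right)): x=1 y=2 heading=east

x=1 y=2 heading=east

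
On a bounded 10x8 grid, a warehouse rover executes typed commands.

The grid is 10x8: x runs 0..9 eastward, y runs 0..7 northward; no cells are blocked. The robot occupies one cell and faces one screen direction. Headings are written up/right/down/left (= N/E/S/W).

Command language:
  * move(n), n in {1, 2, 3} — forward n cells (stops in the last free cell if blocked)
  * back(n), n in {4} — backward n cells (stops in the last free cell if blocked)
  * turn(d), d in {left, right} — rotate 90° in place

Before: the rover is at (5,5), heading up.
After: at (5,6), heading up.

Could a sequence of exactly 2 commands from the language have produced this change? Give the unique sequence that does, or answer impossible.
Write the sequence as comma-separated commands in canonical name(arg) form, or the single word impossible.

every 2-command combo misses the target.

impossible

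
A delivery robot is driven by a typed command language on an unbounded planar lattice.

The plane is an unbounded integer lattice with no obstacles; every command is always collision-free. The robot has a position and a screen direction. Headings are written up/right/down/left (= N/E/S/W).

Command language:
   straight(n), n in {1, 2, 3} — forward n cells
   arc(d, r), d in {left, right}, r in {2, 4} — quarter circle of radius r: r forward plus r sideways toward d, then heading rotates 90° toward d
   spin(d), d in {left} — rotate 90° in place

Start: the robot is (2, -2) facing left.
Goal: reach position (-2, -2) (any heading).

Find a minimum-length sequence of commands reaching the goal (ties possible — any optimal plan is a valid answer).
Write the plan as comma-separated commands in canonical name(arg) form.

straight(1), straight(3)

begin: (2, -2) facing left
1. straight(1) → (1, -2) facing left
2. straight(3) → (-2, -2) facing left
nothing shorter than 2 reaches the goal.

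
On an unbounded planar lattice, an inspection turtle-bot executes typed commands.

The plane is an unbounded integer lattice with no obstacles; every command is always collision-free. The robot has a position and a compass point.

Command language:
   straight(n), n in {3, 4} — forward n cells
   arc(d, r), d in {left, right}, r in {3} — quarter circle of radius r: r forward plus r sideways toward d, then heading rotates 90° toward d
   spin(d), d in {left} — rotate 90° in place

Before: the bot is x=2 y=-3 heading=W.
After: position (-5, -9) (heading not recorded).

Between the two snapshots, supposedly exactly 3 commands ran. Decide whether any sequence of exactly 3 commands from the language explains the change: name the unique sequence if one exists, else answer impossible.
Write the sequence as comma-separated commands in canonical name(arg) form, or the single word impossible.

straight(4), arc(left, 3), straight(3)

key: running straight(3) before straight(4) would end elsewhere — order is forced
initial: x=2 y=-3 heading=W
1. straight(4) → x=-2 y=-3 heading=W
2. arc(left, 3) → x=-5 y=-6 heading=S
3. straight(3) → x=-5 y=-9 heading=S
no rival 3-sequence matches.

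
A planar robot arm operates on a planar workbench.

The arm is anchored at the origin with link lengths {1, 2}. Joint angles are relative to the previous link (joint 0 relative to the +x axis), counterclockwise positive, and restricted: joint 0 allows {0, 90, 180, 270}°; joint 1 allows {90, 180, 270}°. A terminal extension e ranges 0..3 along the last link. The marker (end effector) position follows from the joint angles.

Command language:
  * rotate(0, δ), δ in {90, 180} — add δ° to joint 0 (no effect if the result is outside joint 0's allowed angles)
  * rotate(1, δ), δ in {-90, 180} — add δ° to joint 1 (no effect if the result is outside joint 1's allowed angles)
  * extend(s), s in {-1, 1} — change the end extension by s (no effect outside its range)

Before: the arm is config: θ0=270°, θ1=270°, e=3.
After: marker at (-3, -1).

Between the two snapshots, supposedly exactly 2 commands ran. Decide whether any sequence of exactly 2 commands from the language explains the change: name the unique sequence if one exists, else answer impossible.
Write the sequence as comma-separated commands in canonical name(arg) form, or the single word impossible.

extend(-1), extend(-1)

t0: config: θ0=270°, θ1=270°, e=3
t=1 extend(-1) ⇒ config: θ0=270°, θ1=270°, e=2
t=2 extend(-1) ⇒ config: θ0=270°, θ1=270°, e=1
no other 2-command option fits: unique.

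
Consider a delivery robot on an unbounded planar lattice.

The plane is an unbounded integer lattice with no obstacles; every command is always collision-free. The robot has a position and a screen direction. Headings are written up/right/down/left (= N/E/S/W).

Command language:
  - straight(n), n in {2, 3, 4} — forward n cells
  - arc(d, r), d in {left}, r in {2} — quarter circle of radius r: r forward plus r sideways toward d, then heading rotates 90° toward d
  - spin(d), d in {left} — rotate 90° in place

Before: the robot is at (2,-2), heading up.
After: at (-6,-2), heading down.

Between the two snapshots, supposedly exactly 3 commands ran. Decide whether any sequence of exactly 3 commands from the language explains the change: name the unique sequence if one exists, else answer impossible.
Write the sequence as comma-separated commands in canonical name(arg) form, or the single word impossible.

arc(left, 2), straight(4), arc(left, 2)

key: cell and facing (now S) both changed — the 3 commands mix motion and turning
initial: at (2,-2), heading up
t=1 arc(left, 2) ⇒ at (0,0), heading left
t=2 straight(4) ⇒ at (-4,0), heading left
t=3 arc(left, 2) ⇒ at (-6,-2), heading down
no other 3-command option fits: unique.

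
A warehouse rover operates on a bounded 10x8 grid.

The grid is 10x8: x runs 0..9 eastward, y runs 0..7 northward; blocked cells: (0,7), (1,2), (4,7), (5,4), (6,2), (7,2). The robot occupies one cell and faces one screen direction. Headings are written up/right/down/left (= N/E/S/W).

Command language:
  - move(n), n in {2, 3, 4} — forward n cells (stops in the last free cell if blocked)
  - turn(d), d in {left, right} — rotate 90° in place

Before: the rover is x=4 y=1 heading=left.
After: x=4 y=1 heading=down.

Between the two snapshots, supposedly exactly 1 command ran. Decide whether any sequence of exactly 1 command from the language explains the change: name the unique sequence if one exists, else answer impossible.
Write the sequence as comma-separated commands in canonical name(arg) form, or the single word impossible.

turn(left)

key: (4,1) unchanged — the single command moves nothing
begin: x=4 y=1 heading=left
step 1 (turn(left)): x=4 y=1 heading=down
no other 1-command option fits: unique.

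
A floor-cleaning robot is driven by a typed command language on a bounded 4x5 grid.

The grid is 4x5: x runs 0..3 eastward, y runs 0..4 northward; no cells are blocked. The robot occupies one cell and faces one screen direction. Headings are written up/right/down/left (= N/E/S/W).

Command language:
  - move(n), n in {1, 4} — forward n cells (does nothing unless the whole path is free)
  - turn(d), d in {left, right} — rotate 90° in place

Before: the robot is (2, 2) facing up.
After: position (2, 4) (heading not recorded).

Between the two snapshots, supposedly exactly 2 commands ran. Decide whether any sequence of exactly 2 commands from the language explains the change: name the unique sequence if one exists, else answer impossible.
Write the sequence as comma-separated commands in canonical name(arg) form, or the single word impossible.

move(1), move(1)

initial: (2, 2) facing up
1. move(1) → (2, 3) facing up
2. move(1) → (2, 4) facing up
all 16 alternatives checked — unique.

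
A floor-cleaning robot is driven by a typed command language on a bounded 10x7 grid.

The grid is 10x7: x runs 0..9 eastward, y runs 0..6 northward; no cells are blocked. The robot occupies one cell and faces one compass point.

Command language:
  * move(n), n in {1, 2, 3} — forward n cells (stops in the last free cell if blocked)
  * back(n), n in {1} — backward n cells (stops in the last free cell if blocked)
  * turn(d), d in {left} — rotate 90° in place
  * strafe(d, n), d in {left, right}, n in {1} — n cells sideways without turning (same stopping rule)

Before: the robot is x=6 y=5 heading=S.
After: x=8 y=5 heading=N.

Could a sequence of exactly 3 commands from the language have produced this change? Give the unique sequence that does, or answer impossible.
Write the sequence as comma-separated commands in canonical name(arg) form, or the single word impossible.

key: position moved to (8,5) AND the heading swung to N — translation plus rotation needed
start: x=6 y=5 heading=S
step 1 (turn(left)): x=6 y=5 heading=E
step 2 (move(2)): x=8 y=5 heading=E
step 3 (turn(left)): x=8 y=5 heading=N
no rival 3-sequence matches.

turn(left), move(2), turn(left)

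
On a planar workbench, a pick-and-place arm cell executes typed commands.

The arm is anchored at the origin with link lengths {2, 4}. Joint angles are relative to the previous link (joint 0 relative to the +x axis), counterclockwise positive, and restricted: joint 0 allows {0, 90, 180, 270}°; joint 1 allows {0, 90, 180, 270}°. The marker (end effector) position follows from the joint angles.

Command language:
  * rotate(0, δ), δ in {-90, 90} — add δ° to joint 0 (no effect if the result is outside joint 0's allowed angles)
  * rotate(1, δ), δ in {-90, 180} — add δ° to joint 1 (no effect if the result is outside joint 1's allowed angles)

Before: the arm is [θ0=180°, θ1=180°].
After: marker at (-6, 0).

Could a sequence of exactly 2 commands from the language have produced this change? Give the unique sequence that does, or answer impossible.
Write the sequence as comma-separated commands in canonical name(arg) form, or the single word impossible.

rotate(1, -90), rotate(1, -90)

begin: [θ0=180°, θ1=180°]
t=1 rotate(1, -90) ⇒ [θ0=180°, θ1=90°]
t=2 rotate(1, -90) ⇒ [θ0=180°, θ1=0°]
no other 2-command option fits: unique.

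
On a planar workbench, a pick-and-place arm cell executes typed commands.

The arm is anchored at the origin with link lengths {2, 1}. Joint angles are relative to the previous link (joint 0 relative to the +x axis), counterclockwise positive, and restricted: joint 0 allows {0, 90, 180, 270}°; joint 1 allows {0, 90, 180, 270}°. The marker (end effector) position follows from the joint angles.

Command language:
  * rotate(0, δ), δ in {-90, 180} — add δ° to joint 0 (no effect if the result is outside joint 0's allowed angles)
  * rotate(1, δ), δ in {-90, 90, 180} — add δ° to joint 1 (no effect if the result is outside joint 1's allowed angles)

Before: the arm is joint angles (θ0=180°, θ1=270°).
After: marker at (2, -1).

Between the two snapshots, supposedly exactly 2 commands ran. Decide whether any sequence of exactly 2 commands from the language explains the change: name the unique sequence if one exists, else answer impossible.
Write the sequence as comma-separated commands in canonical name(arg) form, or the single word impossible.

from: joint angles (θ0=180°, θ1=270°)
[1] after rotate(0, -90): joint angles (θ0=90°, θ1=270°)
[2] after rotate(0, -90): joint angles (θ0=0°, θ1=270°)
uniquely the one of 25 2-step routes that fits.

rotate(0, -90), rotate(0, -90)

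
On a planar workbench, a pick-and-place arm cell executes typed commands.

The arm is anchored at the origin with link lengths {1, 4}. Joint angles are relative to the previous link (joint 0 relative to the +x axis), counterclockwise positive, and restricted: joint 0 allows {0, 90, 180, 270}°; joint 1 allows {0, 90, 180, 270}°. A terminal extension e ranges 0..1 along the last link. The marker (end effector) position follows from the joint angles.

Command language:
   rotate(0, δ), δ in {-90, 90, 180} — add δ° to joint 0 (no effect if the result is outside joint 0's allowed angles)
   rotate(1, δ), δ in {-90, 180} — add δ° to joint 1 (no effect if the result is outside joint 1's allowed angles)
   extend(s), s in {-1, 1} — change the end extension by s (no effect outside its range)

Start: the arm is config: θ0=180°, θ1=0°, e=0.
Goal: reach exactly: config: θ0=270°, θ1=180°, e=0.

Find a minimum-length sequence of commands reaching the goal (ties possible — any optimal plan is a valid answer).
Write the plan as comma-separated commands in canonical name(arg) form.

rotate(0, 90), rotate(1, 180)

start: config: θ0=180°, θ1=0°, e=0
t=1 rotate(0, 90) ⇒ config: θ0=270°, θ1=0°, e=0
t=2 rotate(1, 180) ⇒ config: θ0=270°, θ1=180°, e=0
minimal: 2 command(s), checked below 2.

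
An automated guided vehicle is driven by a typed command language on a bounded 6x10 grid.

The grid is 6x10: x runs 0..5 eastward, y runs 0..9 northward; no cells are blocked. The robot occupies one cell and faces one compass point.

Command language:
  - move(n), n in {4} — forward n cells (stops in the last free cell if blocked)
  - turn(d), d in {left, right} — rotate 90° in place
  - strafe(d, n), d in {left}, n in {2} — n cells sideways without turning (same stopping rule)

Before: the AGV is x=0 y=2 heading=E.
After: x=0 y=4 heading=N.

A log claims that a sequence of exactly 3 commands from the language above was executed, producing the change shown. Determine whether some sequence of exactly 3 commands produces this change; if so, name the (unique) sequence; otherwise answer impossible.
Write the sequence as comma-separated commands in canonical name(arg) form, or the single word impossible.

strafe(left, 2), turn(left), strafe(left, 2)

key: position moved to (0,4) AND the heading swung to N — translation plus rotation needed
begin: x=0 y=2 heading=E
[1] after strafe(left, 2): x=0 y=4 heading=E
[2] after turn(left): x=0 y=4 heading=N
[3] after strafe(left, 2): x=0 y=4 heading=N
no other 3-command option fits: unique.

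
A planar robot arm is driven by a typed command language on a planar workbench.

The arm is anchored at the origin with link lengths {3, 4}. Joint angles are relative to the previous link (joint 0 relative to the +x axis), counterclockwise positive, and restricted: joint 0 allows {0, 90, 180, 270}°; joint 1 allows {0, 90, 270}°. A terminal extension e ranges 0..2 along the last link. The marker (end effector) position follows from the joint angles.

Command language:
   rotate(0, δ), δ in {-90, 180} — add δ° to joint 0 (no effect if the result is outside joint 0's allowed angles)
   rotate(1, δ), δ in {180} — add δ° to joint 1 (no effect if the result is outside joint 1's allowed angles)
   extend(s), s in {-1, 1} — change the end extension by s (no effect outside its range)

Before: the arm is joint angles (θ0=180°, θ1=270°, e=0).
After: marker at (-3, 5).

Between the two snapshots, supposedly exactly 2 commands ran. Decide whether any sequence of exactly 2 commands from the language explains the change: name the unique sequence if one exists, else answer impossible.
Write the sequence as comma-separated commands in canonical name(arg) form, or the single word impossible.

key: running extend(1) before extend(-1) would end elsewhere — order is forced
begin: joint angles (θ0=180°, θ1=270°, e=0)
step 1 (extend(-1)): joint angles (θ0=180°, θ1=270°, e=0)
step 2 (extend(1)): joint angles (θ0=180°, θ1=270°, e=1)
no other 2-command option fits: unique.

extend(-1), extend(1)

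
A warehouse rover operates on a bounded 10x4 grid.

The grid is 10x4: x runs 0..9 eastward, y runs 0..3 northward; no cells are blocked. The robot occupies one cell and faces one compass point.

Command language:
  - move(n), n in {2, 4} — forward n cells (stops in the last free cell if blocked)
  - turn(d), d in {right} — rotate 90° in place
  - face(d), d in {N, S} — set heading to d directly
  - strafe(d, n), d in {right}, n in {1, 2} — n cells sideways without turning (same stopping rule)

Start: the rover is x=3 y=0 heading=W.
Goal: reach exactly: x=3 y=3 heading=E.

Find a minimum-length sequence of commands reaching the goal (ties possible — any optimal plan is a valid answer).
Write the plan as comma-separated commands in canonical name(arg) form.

start: x=3 y=0 heading=W
1. face(N) → x=3 y=0 heading=N
2. move(4) → x=3 y=3 heading=N
3. turn(right) → x=3 y=3 heading=E
shorter routes all fall short; 3 is best.

face(N), move(4), turn(right)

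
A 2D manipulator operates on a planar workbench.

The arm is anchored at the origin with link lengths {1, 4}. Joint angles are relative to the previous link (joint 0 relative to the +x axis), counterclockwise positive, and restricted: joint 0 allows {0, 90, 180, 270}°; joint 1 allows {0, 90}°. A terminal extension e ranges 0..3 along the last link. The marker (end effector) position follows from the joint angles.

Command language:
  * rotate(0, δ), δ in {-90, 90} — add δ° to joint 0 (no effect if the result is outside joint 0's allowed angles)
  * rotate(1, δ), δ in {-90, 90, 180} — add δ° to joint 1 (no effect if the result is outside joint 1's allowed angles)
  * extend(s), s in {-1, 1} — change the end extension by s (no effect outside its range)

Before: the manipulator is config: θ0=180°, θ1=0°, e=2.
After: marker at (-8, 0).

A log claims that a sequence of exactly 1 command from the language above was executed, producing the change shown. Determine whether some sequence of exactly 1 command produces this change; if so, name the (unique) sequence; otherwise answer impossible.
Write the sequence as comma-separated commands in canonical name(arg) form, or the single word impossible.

begin: config: θ0=180°, θ1=0°, e=2
step 1 (extend(1)): config: θ0=180°, θ1=0°, e=3
no rival 1-sequence matches.

extend(1)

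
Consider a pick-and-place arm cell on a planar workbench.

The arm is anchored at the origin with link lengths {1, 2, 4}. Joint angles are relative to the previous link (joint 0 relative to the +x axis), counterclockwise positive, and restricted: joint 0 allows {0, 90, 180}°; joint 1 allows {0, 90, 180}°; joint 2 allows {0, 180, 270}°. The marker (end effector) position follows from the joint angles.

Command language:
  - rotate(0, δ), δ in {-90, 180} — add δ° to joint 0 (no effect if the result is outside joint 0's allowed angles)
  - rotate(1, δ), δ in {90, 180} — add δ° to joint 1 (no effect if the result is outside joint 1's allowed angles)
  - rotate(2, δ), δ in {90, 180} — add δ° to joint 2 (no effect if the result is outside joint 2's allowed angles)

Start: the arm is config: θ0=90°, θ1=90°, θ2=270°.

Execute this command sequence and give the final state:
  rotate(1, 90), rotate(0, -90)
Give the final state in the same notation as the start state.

config: θ0=0°, θ1=180°, θ2=270°

start: config: θ0=90°, θ1=90°, θ2=270°
t=1 rotate(1, 90) ⇒ config: θ0=90°, θ1=180°, θ2=270°
t=2 rotate(0, -90) ⇒ config: θ0=0°, θ1=180°, θ2=270°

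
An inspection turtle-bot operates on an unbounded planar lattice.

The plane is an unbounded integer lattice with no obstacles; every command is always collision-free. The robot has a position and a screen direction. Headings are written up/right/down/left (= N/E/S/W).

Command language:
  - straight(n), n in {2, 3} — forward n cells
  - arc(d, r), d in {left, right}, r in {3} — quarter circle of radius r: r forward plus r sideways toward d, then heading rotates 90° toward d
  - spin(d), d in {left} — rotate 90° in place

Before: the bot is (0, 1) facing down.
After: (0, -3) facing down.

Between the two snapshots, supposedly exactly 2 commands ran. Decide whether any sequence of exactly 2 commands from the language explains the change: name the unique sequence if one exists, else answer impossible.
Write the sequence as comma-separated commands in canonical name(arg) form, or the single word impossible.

straight(2), straight(2)

key: still facing S at the end — nothing in the sequence rotates
initial: (0, 1) facing down
t=1 straight(2) ⇒ (0, -1) facing down
t=2 straight(2) ⇒ (0, -3) facing down
no rival 2-sequence matches.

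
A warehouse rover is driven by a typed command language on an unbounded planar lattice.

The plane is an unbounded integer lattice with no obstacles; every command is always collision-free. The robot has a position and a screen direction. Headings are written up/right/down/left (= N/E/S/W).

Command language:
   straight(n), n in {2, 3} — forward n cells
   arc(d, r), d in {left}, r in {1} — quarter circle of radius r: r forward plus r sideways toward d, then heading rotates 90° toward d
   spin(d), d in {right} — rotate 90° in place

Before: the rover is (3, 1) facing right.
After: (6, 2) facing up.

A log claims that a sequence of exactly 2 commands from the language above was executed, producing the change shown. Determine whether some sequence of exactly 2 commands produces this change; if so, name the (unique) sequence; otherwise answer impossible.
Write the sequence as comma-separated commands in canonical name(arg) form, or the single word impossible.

key: position moved to (6,2) AND the heading swung to N — translation plus rotation needed
start: (3, 1) facing right
1. straight(2) → (5, 1) facing right
2. arc(left, 1) → (6, 2) facing up
no other 2-command option fits: unique.

straight(2), arc(left, 1)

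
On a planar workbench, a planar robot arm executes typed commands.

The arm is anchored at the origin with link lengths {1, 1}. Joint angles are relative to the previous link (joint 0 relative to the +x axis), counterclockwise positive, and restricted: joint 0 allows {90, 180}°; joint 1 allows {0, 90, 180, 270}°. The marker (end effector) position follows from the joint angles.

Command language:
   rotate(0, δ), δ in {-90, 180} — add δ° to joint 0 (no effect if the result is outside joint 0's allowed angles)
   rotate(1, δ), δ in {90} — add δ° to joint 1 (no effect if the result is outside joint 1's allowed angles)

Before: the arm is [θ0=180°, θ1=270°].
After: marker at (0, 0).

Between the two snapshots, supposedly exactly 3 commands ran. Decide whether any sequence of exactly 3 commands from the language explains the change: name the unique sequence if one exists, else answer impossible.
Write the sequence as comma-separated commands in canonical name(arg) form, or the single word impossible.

rotate(1, 90), rotate(1, 90), rotate(1, 90)

t0: [θ0=180°, θ1=270°]
t=1 rotate(1, 90) ⇒ [θ0=180°, θ1=0°]
t=2 rotate(1, 90) ⇒ [θ0=180°, θ1=90°]
t=3 rotate(1, 90) ⇒ [θ0=180°, θ1=180°]
uniquely the one of 27 3-step routes that fits.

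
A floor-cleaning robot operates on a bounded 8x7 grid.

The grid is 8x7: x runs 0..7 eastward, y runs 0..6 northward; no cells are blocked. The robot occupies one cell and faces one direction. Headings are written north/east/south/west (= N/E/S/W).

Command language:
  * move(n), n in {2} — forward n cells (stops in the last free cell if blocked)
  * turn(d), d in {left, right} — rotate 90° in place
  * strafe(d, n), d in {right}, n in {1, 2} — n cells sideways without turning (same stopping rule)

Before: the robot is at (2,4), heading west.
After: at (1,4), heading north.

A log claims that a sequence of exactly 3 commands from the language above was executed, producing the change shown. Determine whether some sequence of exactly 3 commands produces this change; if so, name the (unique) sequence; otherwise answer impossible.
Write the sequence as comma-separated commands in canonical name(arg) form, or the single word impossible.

key: running strafe(right, 1) before move(2) would end elsewhere — order is forced
begin: at (2,4), heading west
[1] after move(2): at (0,4), heading west
[2] after turn(right): at (0,4), heading north
[3] after strafe(right, 1): at (1,4), heading north
uniquely the one of 125 3-step routes that fits.

move(2), turn(right), strafe(right, 1)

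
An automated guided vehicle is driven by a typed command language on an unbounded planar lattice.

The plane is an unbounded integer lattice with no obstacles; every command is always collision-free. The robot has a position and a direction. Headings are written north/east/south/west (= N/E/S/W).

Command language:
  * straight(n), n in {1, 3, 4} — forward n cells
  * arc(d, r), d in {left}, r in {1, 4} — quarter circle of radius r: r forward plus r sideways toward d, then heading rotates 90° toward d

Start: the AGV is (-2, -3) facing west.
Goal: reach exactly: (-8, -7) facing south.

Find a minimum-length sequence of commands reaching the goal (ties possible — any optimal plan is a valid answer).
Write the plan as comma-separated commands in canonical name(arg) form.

straight(1), straight(1), arc(left, 4)

initial: (-2, -3) facing west
[1] after straight(1): (-3, -3) facing west
[2] after straight(1): (-4, -3) facing west
[3] after arc(left, 4): (-8, -7) facing south
no 2-step plan works, so 3 is optimal.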